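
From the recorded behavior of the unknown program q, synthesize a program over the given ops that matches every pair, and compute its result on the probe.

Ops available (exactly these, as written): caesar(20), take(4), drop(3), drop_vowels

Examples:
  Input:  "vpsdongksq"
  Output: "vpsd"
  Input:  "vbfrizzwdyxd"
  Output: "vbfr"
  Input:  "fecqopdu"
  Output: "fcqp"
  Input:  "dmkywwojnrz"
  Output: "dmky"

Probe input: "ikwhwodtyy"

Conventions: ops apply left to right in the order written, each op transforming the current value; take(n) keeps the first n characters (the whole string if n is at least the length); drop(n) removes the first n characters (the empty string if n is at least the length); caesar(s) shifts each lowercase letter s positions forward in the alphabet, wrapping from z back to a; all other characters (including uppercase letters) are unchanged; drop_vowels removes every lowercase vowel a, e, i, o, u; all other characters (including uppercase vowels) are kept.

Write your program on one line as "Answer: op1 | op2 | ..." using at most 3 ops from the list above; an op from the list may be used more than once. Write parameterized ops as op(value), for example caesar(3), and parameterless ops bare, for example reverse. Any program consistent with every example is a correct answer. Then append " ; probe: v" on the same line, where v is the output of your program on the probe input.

drop_vowels | take(4) ; probe: "kwhw"

Check, running the answer program on each example:
  "vpsdongksq" -> "vpsdngksq" -> "vpsd"
  "vbfrizzwdyxd" -> "vbfrzzwdyxd" -> "vbfr"
  "fecqopdu" -> "fcqpd" -> "fcqp"
  "dmkywwojnrz" -> "dmkywwjnrz" -> "dmky"
  probe: "ikwhwodtyy" -> "kwhwdtyy" -> "kwhw"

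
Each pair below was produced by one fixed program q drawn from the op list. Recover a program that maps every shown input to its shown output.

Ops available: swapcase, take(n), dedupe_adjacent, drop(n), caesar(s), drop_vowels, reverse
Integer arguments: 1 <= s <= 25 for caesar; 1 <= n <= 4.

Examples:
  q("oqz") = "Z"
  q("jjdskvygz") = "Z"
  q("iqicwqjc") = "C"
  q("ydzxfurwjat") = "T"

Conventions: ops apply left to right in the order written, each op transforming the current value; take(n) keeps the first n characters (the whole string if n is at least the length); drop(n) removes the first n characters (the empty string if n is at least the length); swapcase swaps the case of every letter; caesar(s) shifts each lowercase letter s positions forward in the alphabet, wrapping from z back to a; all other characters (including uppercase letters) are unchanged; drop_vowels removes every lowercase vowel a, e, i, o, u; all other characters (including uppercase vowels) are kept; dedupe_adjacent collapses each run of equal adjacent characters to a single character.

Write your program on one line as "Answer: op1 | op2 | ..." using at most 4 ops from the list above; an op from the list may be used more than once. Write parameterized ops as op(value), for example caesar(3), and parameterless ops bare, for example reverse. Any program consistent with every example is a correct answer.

swapcase | reverse | take(2) | take(1)

Check, running the answer program on each example:
  "oqz" -> "OQZ" -> "ZQO" -> "ZQ" -> "Z"
  "jjdskvygz" -> "JJDSKVYGZ" -> "ZGYVKSDJJ" -> "ZG" -> "Z"
  "iqicwqjc" -> "IQICWQJC" -> "CJQWCIQI" -> "CJ" -> "C"
  "ydzxfurwjat" -> "YDZXFURWJAT" -> "TAJWRUFXZDY" -> "TA" -> "T"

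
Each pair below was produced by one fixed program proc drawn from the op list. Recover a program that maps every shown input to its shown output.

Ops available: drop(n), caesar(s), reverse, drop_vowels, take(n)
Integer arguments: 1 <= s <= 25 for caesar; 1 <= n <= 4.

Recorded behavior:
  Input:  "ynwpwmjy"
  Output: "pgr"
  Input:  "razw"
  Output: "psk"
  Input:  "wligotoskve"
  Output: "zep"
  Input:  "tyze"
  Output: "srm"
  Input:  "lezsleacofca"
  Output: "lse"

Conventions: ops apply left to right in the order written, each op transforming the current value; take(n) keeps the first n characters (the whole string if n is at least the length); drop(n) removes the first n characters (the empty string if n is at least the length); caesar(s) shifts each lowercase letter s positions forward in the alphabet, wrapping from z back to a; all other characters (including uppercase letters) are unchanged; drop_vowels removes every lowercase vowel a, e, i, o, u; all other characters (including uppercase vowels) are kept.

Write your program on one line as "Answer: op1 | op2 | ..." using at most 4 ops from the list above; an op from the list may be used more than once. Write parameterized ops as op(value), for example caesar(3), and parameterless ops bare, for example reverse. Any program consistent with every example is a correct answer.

drop_vowels | take(3) | reverse | caesar(19)

Check, running the answer program on each example:
  "ynwpwmjy" -> "ynwpwmjy" -> "ynw" -> "wny" -> "pgr"
  "razw" -> "rzw" -> "rzw" -> "wzr" -> "psk"
  "wligotoskve" -> "wlgtskv" -> "wlg" -> "glw" -> "zep"
  "tyze" -> "tyz" -> "tyz" -> "zyt" -> "srm"
  "lezsleacofca" -> "lzslcfc" -> "lzs" -> "szl" -> "lse"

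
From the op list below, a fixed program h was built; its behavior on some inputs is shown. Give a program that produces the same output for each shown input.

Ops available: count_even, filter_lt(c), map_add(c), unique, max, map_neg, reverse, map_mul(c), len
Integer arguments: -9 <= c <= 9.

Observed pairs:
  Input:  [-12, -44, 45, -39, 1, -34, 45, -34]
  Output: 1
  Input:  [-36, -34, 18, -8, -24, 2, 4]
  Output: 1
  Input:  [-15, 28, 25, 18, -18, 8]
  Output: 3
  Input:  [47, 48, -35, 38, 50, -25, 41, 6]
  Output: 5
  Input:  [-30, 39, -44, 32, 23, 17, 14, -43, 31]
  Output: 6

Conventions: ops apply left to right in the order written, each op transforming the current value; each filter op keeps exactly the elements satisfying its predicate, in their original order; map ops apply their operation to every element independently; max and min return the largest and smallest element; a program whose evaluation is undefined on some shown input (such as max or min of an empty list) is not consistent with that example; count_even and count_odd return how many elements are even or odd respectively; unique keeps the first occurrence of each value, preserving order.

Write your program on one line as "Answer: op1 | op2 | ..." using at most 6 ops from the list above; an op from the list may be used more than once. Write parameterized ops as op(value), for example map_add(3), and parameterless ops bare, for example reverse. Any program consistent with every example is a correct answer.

unique | map_add(-8) | map_neg | filter_lt(0) | len

Check, running the answer program on each example:
  [-12, -44, 45, -39, 1, -34, 45, -34] -> [-12, -44, 45, -39, 1, -34] -> [-20, -52, 37, -47, -7, -42] -> [20, 52, -37, 47, 7, 42] -> [-37] -> 1
  [-36, -34, 18, -8, -24, 2, 4] -> [-36, -34, 18, -8, -24, 2, 4] -> [-44, -42, 10, -16, -32, -6, -4] -> [44, 42, -10, 16, 32, 6, 4] -> [-10] -> 1
  [-15, 28, 25, 18, -18, 8] -> [-15, 28, 25, 18, -18, 8] -> [-23, 20, 17, 10, -26, 0] -> [23, -20, -17, -10, 26, 0] -> [-20, -17, -10] -> 3
  [47, 48, -35, 38, 50, -25, 41, 6] -> [47, 48, -35, 38, 50, -25, 41, 6] -> [39, 40, -43, 30, 42, -33, 33, -2] -> [-39, -40, 43, -30, -42, 33, -33, 2] -> [-39, -40, -30, -42, -33] -> 5
  [-30, 39, -44, 32, 23, 17, 14, -43, 31] -> [-30, 39, -44, 32, 23, 17, 14, -43, 31] -> [-38, 31, -52, 24, 15, 9, 6, -51, 23] -> [38, -31, 52, -24, -15, -9, -6, 51, -23] -> [-31, -24, -15, -9, -6, -23] -> 6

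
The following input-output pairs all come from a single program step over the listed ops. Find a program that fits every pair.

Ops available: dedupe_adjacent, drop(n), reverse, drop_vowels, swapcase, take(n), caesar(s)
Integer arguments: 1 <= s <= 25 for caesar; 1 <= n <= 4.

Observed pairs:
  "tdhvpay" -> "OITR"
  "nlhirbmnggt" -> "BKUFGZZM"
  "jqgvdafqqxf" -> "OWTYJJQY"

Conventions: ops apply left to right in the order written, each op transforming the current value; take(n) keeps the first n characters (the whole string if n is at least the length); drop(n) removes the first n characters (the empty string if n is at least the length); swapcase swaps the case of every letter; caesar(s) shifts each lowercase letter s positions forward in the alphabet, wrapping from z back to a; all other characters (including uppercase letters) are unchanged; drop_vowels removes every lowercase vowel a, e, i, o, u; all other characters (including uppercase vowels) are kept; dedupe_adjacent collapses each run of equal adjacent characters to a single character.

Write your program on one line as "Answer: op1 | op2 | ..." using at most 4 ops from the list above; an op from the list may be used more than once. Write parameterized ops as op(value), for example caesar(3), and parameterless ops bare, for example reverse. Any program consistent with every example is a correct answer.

caesar(6) | caesar(13) | swapcase | drop(3)

Check, running the answer program on each example:
  "tdhvpay" -> "zjnbvge" -> "mwaoitr" -> "MWAOITR" -> "OITR"
  "nlhirbmnggt" -> "trnoxhstmmz" -> "geabkufgzzm" -> "GEABKUFGZZM" -> "BKUFGZZM"
  "jqgvdafqqxf" -> "pwmbjglwwdl" -> "cjzowtyjjqy" -> "CJZOWTYJJQY" -> "OWTYJJQY"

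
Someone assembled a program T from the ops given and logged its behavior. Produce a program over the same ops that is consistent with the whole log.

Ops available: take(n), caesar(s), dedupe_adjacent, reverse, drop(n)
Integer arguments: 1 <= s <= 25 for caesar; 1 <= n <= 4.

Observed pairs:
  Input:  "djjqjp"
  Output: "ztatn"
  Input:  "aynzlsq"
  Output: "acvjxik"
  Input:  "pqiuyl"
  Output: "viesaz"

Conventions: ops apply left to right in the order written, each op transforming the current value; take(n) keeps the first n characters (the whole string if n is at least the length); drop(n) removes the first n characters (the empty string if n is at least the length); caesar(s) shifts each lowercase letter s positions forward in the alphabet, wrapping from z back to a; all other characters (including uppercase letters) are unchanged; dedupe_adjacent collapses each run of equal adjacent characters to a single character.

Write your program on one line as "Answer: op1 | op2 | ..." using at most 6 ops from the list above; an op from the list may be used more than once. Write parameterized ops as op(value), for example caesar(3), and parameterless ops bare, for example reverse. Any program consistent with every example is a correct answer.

caesar(12) | caesar(7) | caesar(18) | reverse | dedupe_adjacent | caesar(25)

Check, running the answer program on each example:
  "djjqjp" -> "pvvcvb" -> "wccjci" -> "ouubua" -> "aubuuo" -> "aubuo" -> "ztatn"
  "aynzlsq" -> "mkzlxec" -> "trgselj" -> "ljykwdb" -> "bdwkyjl" -> "bdwkyjl" -> "acvjxik"
  "pqiuyl" -> "bcugkx" -> "ijbnre" -> "abtfjw" -> "wjftba" -> "wjftba" -> "viesaz"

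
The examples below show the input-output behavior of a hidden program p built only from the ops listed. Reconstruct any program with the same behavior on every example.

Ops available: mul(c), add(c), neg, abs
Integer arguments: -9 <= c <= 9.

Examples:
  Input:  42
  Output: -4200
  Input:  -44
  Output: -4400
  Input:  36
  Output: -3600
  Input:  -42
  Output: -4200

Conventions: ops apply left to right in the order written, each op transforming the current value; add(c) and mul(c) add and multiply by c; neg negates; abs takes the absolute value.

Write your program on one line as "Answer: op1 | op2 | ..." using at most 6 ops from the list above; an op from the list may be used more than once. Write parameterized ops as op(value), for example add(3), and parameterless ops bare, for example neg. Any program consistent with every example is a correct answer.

mul(-5) | mul(-5) | mul(-4) | abs | neg

Check, running the answer program on each example:
  42 -> -210 -> 1050 -> -4200 -> 4200 -> -4200
  -44 -> 220 -> -1100 -> 4400 -> 4400 -> -4400
  36 -> -180 -> 900 -> -3600 -> 3600 -> -3600
  -42 -> 210 -> -1050 -> 4200 -> 4200 -> -4200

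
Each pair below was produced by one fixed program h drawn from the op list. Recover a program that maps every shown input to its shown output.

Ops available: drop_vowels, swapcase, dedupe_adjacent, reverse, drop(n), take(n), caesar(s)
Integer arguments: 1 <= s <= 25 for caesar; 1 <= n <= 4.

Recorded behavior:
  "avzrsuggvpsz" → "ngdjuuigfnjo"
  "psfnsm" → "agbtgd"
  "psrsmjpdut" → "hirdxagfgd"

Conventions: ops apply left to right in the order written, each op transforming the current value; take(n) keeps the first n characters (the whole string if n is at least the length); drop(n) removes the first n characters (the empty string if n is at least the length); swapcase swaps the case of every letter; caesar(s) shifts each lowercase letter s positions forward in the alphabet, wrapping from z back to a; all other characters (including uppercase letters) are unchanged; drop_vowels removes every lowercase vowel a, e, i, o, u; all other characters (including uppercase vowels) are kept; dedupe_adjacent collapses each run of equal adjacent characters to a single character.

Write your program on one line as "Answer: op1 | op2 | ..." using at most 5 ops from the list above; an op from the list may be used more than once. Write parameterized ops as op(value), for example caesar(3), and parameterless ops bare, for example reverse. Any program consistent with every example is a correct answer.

caesar(7) | reverse | caesar(10) | caesar(23)

Check, running the answer program on each example:
  "avzrsuggvpsz" -> "hcgyzbnncwzg" -> "gzwcnnbzygch" -> "qjgmxxljiqmr" -> "ngdjuuigfnjo"
  "psfnsm" -> "wzmuzt" -> "tzumzw" -> "djewjg" -> "agbtgd"
  "psrsmjpdut" -> "wzyztqwkba" -> "abkwqtzyzw" -> "klugadjijg" -> "hirdxagfgd"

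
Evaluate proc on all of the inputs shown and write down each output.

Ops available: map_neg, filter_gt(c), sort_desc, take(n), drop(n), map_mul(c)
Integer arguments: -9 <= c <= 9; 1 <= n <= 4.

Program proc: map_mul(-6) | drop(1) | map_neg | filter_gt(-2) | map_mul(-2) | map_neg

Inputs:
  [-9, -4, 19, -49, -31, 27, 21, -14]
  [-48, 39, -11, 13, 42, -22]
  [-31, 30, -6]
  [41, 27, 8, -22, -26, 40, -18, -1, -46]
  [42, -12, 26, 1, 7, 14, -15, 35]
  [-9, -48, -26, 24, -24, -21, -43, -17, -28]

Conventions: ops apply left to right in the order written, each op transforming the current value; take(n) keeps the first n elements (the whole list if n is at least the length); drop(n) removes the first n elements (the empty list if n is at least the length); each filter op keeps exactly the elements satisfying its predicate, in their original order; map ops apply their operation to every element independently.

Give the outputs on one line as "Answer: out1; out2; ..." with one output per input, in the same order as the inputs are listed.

Execution, op by op:
  [-9, -4, 19, -49, -31, 27, 21, -14] -> [54, 24, -114, 294, 186, -162, -126, 84] -> [24, -114, 294, 186, -162, -126, 84] -> [-24, 114, -294, -186, 162, 126, -84] -> [114, 162, 126] -> [-228, -324, -252] -> [228, 324, 252]
  [-48, 39, -11, 13, 42, -22] -> [288, -234, 66, -78, -252, 132] -> [-234, 66, -78, -252, 132] -> [234, -66, 78, 252, -132] -> [234, 78, 252] -> [-468, -156, -504] -> [468, 156, 504]
  [-31, 30, -6] -> [186, -180, 36] -> [-180, 36] -> [180, -36] -> [180] -> [-360] -> [360]
  [41, 27, 8, -22, -26, 40, -18, -1, -46] -> [-246, -162, -48, 132, 156, -240, 108, 6, 276] -> [-162, -48, 132, 156, -240, 108, 6, 276] -> [162, 48, -132, -156, 240, -108, -6, -276] -> [162, 48, 240] -> [-324, -96, -480] -> [324, 96, 480]
  [42, -12, 26, 1, 7, 14, -15, 35] -> [-252, 72, -156, -6, -42, -84, 90, -210] -> [72, -156, -6, -42, -84, 90, -210] -> [-72, 156, 6, 42, 84, -90, 210] -> [156, 6, 42, 84, 210] -> [-312, -12, -84, -168, -420] -> [312, 12, 84, 168, 420]
  [-9, -48, -26, 24, -24, -21, -43, -17, -28] -> [54, 288, 156, -144, 144, 126, 258, 102, 168] -> [288, 156, -144, 144, 126, 258, 102, 168] -> [-288, -156, 144, -144, -126, -258, -102, -168] -> [144] -> [-288] -> [288]

[228, 324, 252]; [468, 156, 504]; [360]; [324, 96, 480]; [312, 12, 84, 168, 420]; [288]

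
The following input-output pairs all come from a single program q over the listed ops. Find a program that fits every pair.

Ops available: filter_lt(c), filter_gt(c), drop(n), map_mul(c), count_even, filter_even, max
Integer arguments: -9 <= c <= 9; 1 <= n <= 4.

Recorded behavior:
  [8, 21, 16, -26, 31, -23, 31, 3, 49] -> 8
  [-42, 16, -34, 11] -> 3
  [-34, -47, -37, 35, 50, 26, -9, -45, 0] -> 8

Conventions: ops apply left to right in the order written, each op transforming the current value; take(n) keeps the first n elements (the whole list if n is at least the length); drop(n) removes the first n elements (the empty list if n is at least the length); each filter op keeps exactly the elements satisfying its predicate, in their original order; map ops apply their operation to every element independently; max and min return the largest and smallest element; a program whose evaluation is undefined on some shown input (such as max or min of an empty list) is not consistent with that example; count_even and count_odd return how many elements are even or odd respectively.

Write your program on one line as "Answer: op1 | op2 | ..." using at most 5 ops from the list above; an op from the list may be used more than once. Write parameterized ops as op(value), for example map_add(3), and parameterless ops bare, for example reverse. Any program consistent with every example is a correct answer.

map_mul(2) | map_mul(6) | map_mul(-3) | drop(1) | count_even

Check, running the answer program on each example:
  [8, 21, 16, -26, 31, -23, 31, 3, 49] -> [16, 42, 32, -52, 62, -46, 62, 6, 98] -> [96, 252, 192, -312, 372, -276, 372, 36, 588] -> [-288, -756, -576, 936, -1116, 828, -1116, -108, -1764] -> [-756, -576, 936, -1116, 828, -1116, -108, -1764] -> 8
  [-42, 16, -34, 11] -> [-84, 32, -68, 22] -> [-504, 192, -408, 132] -> [1512, -576, 1224, -396] -> [-576, 1224, -396] -> 3
  [-34, -47, -37, 35, 50, 26, -9, -45, 0] -> [-68, -94, -74, 70, 100, 52, -18, -90, 0] -> [-408, -564, -444, 420, 600, 312, -108, -540, 0] -> [1224, 1692, 1332, -1260, -1800, -936, 324, 1620, 0] -> [1692, 1332, -1260, -1800, -936, 324, 1620, 0] -> 8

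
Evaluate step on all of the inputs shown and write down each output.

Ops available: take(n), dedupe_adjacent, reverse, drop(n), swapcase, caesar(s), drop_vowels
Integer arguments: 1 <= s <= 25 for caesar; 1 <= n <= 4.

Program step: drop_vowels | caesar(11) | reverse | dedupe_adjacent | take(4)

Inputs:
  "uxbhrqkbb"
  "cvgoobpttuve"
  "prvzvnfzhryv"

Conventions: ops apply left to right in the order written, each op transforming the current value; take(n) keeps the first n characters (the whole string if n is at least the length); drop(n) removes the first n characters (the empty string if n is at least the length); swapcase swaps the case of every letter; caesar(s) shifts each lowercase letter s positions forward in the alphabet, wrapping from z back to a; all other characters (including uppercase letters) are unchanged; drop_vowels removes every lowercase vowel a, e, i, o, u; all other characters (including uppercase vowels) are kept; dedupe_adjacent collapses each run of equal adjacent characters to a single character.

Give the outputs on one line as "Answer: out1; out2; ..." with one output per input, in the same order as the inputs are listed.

"mvbc"; "geam"; "gjcs"

Execution, op by op:
  "uxbhrqkbb" -> "xbhrqkbb" -> "imscbvmm" -> "mmvbcsmi" -> "mvbcsmi" -> "mvbc"
  "cvgoobpttuve" -> "cvgbpttv" -> "ngrmaeeg" -> "geeamrgn" -> "geamrgn" -> "geam"
  "prvzvnfzhryv" -> "prvzvnfzhryv" -> "acgkgyqkscjg" -> "gjcskqygkgca" -> "gjcskqygkgca" -> "gjcs"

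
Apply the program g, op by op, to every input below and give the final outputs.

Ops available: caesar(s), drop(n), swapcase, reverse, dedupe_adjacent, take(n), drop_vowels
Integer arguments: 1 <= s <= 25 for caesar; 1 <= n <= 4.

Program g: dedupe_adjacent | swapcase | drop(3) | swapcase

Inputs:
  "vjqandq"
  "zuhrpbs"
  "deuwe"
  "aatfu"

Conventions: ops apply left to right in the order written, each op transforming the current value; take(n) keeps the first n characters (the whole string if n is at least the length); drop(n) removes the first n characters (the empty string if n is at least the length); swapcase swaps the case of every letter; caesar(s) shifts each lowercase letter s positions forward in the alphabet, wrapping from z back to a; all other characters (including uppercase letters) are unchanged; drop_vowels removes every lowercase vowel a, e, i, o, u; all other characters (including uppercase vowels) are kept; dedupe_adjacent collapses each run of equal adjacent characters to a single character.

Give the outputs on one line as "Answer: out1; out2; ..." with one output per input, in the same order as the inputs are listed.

Execution, op by op:
  "vjqandq" -> "vjqandq" -> "VJQANDQ" -> "ANDQ" -> "andq"
  "zuhrpbs" -> "zuhrpbs" -> "ZUHRPBS" -> "RPBS" -> "rpbs"
  "deuwe" -> "deuwe" -> "DEUWE" -> "WE" -> "we"
  "aatfu" -> "atfu" -> "ATFU" -> "U" -> "u"

"andq"; "rpbs"; "we"; "u"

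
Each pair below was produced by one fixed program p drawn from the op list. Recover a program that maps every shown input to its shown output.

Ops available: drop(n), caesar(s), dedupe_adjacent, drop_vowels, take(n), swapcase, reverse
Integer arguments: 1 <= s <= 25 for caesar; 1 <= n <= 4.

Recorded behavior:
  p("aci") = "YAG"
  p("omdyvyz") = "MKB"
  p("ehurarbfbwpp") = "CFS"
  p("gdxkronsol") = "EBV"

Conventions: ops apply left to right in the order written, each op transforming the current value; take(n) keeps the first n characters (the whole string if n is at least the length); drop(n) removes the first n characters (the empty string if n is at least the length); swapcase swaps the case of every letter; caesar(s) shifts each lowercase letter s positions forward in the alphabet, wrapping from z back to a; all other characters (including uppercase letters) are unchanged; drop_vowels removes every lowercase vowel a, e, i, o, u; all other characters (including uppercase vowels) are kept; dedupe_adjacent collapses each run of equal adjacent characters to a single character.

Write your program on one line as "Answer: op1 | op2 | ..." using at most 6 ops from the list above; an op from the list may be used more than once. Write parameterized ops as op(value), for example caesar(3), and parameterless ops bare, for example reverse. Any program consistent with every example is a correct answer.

reverse | dedupe_adjacent | caesar(24) | swapcase | reverse | take(3)

Check, running the answer program on each example:
  "aci" -> "ica" -> "ica" -> "gay" -> "GAY" -> "YAG" -> "YAG"
  "omdyvyz" -> "zyvydmo" -> "zyvydmo" -> "xwtwbkm" -> "XWTWBKM" -> "MKBWTWX" -> "MKB"
  "ehurarbfbwpp" -> "ppwbfbraruhe" -> "pwbfbraruhe" -> "nuzdzpypsfc" -> "NUZDZPYPSFC" -> "CFSPYPZDZUN" -> "CFS"
  "gdxkronsol" -> "losnorkxdg" -> "losnorkxdg" -> "jmqlmpivbe" -> "JMQLMPIVBE" -> "EBVIPMLQMJ" -> "EBV"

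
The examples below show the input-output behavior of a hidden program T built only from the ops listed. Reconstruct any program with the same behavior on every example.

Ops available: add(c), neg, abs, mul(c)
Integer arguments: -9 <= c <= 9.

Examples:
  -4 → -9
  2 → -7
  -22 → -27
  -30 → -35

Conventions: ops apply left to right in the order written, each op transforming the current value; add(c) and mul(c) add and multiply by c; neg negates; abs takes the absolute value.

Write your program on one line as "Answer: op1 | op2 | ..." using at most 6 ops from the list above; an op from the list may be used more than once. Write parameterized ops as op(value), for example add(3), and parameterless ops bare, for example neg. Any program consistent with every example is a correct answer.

neg | abs | add(-1) | mul(-1) | add(-6)

Check, running the answer program on each example:
  -4 -> 4 -> 4 -> 3 -> -3 -> -9
  2 -> -2 -> 2 -> 1 -> -1 -> -7
  -22 -> 22 -> 22 -> 21 -> -21 -> -27
  -30 -> 30 -> 30 -> 29 -> -29 -> -35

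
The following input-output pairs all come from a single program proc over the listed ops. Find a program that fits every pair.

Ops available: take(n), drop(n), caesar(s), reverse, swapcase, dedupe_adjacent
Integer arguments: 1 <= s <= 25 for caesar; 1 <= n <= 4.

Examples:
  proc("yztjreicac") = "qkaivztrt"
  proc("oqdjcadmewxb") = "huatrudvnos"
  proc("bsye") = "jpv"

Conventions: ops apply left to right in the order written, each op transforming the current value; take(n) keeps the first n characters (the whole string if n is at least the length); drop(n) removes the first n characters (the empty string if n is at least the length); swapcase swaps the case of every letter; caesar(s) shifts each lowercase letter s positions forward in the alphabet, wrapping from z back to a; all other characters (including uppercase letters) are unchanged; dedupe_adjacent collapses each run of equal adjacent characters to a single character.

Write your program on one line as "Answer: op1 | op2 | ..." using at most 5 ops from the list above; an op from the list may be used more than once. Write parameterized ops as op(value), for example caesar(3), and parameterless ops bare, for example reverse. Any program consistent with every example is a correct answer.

drop(1) | reverse | caesar(10) | caesar(7) | reverse

Check, running the answer program on each example:
  "yztjreicac" -> "ztjreicac" -> "cacierjtz" -> "mkmsobtdj" -> "trtzviakq" -> "qkaivztrt"
  "oqdjcadmewxb" -> "qdjcadmewxb" -> "bxwemdacjdq" -> "lhgownkmtna" -> "sonvdurtauh" -> "huatrudvnos"
  "bsye" -> "sye" -> "eys" -> "oic" -> "vpj" -> "jpv"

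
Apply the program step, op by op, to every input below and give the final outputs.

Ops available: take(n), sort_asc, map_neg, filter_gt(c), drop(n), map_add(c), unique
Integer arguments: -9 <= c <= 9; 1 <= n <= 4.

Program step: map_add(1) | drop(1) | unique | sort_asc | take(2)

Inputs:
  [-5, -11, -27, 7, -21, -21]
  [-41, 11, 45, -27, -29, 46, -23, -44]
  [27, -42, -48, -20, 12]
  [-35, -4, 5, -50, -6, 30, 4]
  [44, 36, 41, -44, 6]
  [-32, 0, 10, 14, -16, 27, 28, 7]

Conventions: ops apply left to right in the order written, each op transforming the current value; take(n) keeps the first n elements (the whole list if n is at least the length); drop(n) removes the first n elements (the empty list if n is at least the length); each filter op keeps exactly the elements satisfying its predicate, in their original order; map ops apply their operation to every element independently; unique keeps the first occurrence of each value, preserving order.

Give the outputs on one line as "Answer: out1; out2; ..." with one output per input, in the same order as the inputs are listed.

Execution, op by op:
  [-5, -11, -27, 7, -21, -21] -> [-4, -10, -26, 8, -20, -20] -> [-10, -26, 8, -20, -20] -> [-10, -26, 8, -20] -> [-26, -20, -10, 8] -> [-26, -20]
  [-41, 11, 45, -27, -29, 46, -23, -44] -> [-40, 12, 46, -26, -28, 47, -22, -43] -> [12, 46, -26, -28, 47, -22, -43] -> [12, 46, -26, -28, 47, -22, -43] -> [-43, -28, -26, -22, 12, 46, 47] -> [-43, -28]
  [27, -42, -48, -20, 12] -> [28, -41, -47, -19, 13] -> [-41, -47, -19, 13] -> [-41, -47, -19, 13] -> [-47, -41, -19, 13] -> [-47, -41]
  [-35, -4, 5, -50, -6, 30, 4] -> [-34, -3, 6, -49, -5, 31, 5] -> [-3, 6, -49, -5, 31, 5] -> [-3, 6, -49, -5, 31, 5] -> [-49, -5, -3, 5, 6, 31] -> [-49, -5]
  [44, 36, 41, -44, 6] -> [45, 37, 42, -43, 7] -> [37, 42, -43, 7] -> [37, 42, -43, 7] -> [-43, 7, 37, 42] -> [-43, 7]
  [-32, 0, 10, 14, -16, 27, 28, 7] -> [-31, 1, 11, 15, -15, 28, 29, 8] -> [1, 11, 15, -15, 28, 29, 8] -> [1, 11, 15, -15, 28, 29, 8] -> [-15, 1, 8, 11, 15, 28, 29] -> [-15, 1]

[-26, -20]; [-43, -28]; [-47, -41]; [-49, -5]; [-43, 7]; [-15, 1]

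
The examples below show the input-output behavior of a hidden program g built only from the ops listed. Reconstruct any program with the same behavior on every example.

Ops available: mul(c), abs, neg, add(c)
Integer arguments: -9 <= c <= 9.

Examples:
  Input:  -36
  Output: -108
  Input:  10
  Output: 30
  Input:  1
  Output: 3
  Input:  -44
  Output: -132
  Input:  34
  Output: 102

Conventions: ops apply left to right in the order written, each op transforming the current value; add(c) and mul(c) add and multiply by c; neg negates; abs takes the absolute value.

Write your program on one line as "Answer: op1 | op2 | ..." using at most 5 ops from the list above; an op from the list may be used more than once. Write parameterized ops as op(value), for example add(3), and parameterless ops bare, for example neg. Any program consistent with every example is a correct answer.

add(-5) | neg | add(-5) | mul(-3)

Check, running the answer program on each example:
  -36 -> -41 -> 41 -> 36 -> -108
  10 -> 5 -> -5 -> -10 -> 30
  1 -> -4 -> 4 -> -1 -> 3
  -44 -> -49 -> 49 -> 44 -> -132
  34 -> 29 -> -29 -> -34 -> 102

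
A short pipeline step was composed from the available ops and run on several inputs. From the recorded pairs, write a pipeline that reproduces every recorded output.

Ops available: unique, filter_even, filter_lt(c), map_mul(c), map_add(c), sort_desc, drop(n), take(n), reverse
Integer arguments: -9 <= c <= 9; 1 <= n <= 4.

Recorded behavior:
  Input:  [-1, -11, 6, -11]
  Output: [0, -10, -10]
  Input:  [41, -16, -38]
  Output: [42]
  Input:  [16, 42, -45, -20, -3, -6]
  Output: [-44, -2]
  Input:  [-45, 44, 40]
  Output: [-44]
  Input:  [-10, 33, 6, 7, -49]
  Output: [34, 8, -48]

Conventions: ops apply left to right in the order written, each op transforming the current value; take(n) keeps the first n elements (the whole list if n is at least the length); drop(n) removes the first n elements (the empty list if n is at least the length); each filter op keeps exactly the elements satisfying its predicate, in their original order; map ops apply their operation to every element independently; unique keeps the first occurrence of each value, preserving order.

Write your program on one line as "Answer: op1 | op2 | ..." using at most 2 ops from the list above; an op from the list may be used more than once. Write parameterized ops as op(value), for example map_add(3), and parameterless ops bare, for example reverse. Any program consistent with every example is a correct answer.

map_add(1) | filter_even

Check, running the answer program on each example:
  [-1, -11, 6, -11] -> [0, -10, 7, -10] -> [0, -10, -10]
  [41, -16, -38] -> [42, -15, -37] -> [42]
  [16, 42, -45, -20, -3, -6] -> [17, 43, -44, -19, -2, -5] -> [-44, -2]
  [-45, 44, 40] -> [-44, 45, 41] -> [-44]
  [-10, 33, 6, 7, -49] -> [-9, 34, 7, 8, -48] -> [34, 8, -48]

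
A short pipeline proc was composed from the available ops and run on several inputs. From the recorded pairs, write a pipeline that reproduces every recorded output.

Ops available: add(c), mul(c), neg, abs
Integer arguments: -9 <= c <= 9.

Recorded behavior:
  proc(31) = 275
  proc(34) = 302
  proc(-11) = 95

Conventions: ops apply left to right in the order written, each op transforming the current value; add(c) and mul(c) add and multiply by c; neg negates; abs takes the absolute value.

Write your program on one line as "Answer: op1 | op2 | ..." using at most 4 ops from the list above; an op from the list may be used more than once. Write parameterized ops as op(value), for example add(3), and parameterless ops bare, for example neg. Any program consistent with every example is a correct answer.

mul(9) | abs | add(-4)

Check, running the answer program on each example:
  31 -> 279 -> 279 -> 275
  34 -> 306 -> 306 -> 302
  -11 -> -99 -> 99 -> 95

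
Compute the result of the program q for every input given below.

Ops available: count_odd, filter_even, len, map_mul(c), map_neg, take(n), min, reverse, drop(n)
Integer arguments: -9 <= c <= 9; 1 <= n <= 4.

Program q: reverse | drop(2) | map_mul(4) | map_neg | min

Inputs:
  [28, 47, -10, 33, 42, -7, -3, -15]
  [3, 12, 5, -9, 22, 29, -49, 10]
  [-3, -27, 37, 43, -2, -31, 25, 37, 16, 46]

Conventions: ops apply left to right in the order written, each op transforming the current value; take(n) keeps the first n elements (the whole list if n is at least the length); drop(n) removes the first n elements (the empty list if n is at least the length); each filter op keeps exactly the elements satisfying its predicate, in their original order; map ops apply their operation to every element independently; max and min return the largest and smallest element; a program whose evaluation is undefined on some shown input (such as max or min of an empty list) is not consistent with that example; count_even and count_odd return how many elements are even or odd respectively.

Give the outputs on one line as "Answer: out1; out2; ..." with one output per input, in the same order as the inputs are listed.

Execution, op by op:
  [28, 47, -10, 33, 42, -7, -3, -15] -> [-15, -3, -7, 42, 33, -10, 47, 28] -> [-7, 42, 33, -10, 47, 28] -> [-28, 168, 132, -40, 188, 112] -> [28, -168, -132, 40, -188, -112] -> -188
  [3, 12, 5, -9, 22, 29, -49, 10] -> [10, -49, 29, 22, -9, 5, 12, 3] -> [29, 22, -9, 5, 12, 3] -> [116, 88, -36, 20, 48, 12] -> [-116, -88, 36, -20, -48, -12] -> -116
  [-3, -27, 37, 43, -2, -31, 25, 37, 16, 46] -> [46, 16, 37, 25, -31, -2, 43, 37, -27, -3] -> [37, 25, -31, -2, 43, 37, -27, -3] -> [148, 100, -124, -8, 172, 148, -108, -12] -> [-148, -100, 124, 8, -172, -148, 108, 12] -> -172

-188; -116; -172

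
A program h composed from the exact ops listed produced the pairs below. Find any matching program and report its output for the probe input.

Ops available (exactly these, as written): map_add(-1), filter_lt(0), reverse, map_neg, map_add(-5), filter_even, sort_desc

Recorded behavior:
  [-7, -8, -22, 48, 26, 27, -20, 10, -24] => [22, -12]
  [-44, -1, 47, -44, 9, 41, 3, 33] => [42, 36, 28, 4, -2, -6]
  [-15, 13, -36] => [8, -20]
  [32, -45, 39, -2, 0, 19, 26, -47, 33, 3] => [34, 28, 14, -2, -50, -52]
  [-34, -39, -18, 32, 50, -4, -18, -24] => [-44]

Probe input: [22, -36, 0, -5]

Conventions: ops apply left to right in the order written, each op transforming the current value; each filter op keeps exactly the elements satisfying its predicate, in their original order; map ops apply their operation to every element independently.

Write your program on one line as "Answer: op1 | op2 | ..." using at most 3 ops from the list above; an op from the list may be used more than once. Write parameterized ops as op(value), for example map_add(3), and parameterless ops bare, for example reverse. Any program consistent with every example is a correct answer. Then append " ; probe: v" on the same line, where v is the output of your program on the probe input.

map_add(-5) | sort_desc | filter_even ; probe: [-10]

Check, running the answer program on each example:
  [-7, -8, -22, 48, 26, 27, -20, 10, -24] -> [-12, -13, -27, 43, 21, 22, -25, 5, -29] -> [43, 22, 21, 5, -12, -13, -25, -27, -29] -> [22, -12]
  [-44, -1, 47, -44, 9, 41, 3, 33] -> [-49, -6, 42, -49, 4, 36, -2, 28] -> [42, 36, 28, 4, -2, -6, -49, -49] -> [42, 36, 28, 4, -2, -6]
  [-15, 13, -36] -> [-20, 8, -41] -> [8, -20, -41] -> [8, -20]
  [32, -45, 39, -2, 0, 19, 26, -47, 33, 3] -> [27, -50, 34, -7, -5, 14, 21, -52, 28, -2] -> [34, 28, 27, 21, 14, -2, -5, -7, -50, -52] -> [34, 28, 14, -2, -50, -52]
  [-34, -39, -18, 32, 50, -4, -18, -24] -> [-39, -44, -23, 27, 45, -9, -23, -29] -> [45, 27, -9, -23, -23, -29, -39, -44] -> [-44]
  probe: [22, -36, 0, -5] -> [17, -41, -5, -10] -> [17, -5, -10, -41] -> [-10]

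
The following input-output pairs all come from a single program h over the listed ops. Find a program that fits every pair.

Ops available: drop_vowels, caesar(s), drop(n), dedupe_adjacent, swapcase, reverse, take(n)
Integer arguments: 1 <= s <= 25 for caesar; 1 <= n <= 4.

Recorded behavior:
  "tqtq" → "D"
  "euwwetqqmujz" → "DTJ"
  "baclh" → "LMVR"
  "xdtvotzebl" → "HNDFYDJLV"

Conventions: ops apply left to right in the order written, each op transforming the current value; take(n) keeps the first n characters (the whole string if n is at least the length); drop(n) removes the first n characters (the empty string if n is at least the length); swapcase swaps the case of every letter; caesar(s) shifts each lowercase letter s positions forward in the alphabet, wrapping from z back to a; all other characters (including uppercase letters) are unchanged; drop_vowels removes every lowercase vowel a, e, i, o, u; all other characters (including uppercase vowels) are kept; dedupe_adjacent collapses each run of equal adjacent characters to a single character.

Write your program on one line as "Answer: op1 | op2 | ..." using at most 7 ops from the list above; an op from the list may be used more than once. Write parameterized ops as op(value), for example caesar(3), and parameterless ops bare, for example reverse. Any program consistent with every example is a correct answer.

caesar(8) | drop_vowels | caesar(2) | drop_vowels | dedupe_adjacent | swapcase

Check, running the answer program on each example:
  "tqtq" -> "byby" -> "byby" -> "dada" -> "dd" -> "d" -> "D"
  "euwwetqqmujz" -> "mceembyyucrh" -> "mcmbyycrh" -> "oeodaaetj" -> "dtj" -> "dtj" -> "DTJ"
  "baclh" -> "jiktp" -> "jktp" -> "lmvr" -> "lmvr" -> "lmvr" -> "LMVR"
  "xdtvotzebl" -> "flbdwbhmjt" -> "flbdwbhmjt" -> "hndfydjolv" -> "hndfydjlv" -> "hndfydjlv" -> "HNDFYDJLV"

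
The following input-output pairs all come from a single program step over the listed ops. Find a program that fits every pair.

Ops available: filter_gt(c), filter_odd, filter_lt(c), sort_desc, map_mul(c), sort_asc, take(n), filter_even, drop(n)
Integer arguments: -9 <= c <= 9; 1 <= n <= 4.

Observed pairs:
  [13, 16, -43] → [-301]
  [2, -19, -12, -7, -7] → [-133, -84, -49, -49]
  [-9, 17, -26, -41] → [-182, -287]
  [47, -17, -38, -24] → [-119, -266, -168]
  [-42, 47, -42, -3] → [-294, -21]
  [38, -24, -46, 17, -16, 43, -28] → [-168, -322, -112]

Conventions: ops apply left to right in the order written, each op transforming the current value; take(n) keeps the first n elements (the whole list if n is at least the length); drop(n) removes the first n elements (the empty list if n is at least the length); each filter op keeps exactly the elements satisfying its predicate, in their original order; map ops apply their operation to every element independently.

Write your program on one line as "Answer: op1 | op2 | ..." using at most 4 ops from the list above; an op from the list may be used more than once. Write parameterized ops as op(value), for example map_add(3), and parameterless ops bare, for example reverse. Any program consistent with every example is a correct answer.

drop(1) | take(4) | map_mul(7) | filter_lt(-9)

Check, running the answer program on each example:
  [13, 16, -43] -> [16, -43] -> [16, -43] -> [112, -301] -> [-301]
  [2, -19, -12, -7, -7] -> [-19, -12, -7, -7] -> [-19, -12, -7, -7] -> [-133, -84, -49, -49] -> [-133, -84, -49, -49]
  [-9, 17, -26, -41] -> [17, -26, -41] -> [17, -26, -41] -> [119, -182, -287] -> [-182, -287]
  [47, -17, -38, -24] -> [-17, -38, -24] -> [-17, -38, -24] -> [-119, -266, -168] -> [-119, -266, -168]
  [-42, 47, -42, -3] -> [47, -42, -3] -> [47, -42, -3] -> [329, -294, -21] -> [-294, -21]
  [38, -24, -46, 17, -16, 43, -28] -> [-24, -46, 17, -16, 43, -28] -> [-24, -46, 17, -16] -> [-168, -322, 119, -112] -> [-168, -322, -112]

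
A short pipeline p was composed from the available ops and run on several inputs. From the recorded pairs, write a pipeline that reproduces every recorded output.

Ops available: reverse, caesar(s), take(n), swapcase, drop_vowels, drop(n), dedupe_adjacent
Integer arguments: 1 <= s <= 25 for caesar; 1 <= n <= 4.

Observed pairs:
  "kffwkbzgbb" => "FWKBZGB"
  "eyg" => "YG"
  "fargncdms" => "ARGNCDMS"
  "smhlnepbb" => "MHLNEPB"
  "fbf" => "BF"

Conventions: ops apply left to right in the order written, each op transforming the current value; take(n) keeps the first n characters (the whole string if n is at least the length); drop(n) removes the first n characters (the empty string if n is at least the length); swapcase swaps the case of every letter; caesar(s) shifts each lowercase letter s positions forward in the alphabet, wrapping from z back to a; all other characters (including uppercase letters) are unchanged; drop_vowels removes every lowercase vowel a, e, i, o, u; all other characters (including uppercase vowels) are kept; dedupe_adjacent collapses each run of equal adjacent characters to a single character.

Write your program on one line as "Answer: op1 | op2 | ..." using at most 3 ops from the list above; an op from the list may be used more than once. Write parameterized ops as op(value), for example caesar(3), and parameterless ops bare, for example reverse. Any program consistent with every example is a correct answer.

swapcase | drop(1) | dedupe_adjacent

Check, running the answer program on each example:
  "kffwkbzgbb" -> "KFFWKBZGBB" -> "FFWKBZGBB" -> "FWKBZGB"
  "eyg" -> "EYG" -> "YG" -> "YG"
  "fargncdms" -> "FARGNCDMS" -> "ARGNCDMS" -> "ARGNCDMS"
  "smhlnepbb" -> "SMHLNEPBB" -> "MHLNEPBB" -> "MHLNEPB"
  "fbf" -> "FBF" -> "BF" -> "BF"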